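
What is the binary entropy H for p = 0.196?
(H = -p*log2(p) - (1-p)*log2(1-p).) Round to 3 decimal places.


H = -0.196*log2(0.196) - 0.804*log2(0.804) = 0.714.

0.714


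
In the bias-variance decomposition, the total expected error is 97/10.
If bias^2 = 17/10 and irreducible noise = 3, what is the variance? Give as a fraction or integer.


Total error = bias^2 + variance + irreducible noise. So variance = 97/10 - 17/10 - 3 = 5.

5


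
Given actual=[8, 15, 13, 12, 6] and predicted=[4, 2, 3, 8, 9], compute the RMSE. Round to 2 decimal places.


MSE = 62.0000. RMSE = sqrt(62.0000) = 7.87.

7.87


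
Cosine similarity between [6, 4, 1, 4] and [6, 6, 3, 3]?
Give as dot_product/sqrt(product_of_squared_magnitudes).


dot = 75. |a|^2 = 69, |b|^2 = 90. cos = 75/sqrt(6210).

75/sqrt(6210)


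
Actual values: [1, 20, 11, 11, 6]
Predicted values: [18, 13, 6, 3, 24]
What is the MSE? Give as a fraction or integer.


MSE = (1/5) * ((1-18)^2=289 + (20-13)^2=49 + (11-6)^2=25 + (11-3)^2=64 + (6-24)^2=324). Sum = 751. MSE = 751/5.

751/5


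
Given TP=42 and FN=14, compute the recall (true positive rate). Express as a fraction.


Recall = TP / (TP + FN) = 42 / 56 = 3/4.

3/4


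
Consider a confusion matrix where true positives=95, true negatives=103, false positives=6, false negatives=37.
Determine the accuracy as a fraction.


Accuracy = (TP + TN) / (TP + TN + FP + FN) = (95 + 103) / 241 = 198/241.

198/241


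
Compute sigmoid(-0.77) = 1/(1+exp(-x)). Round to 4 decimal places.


sigma(-0.77) = 1/(1+e^(0.77)) = 1/(1+2.159766) = 1/3.159766 = 0.3165.

0.3165


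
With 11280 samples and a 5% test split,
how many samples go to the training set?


Test set = 11280 * 5% = 564. Training set = 11280 - 564 = 10716.

10716


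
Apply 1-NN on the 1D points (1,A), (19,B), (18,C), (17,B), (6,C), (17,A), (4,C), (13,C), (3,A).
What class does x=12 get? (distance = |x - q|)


Distances: |1-12|=11, |19-12|=7, |18-12|=6, |17-12|=5, |6-12|=6, |17-12|=5, |4-12|=8, |13-12|=1, |3-12|=9. 1 nearest: (13,C). Counts: {'C': 1}. Majority class: C.

C


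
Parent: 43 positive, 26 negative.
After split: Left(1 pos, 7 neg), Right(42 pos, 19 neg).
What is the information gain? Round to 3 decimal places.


H(parent) = 0.9558. H(left) = 0.5436, H(right) = 0.8949. Weighted = (8/69)*0.5436 + (61/69)*0.8949 = 0.8542. IG = 0.9558 - 0.8542 = 0.1016, which rounds to 0.102.

0.102


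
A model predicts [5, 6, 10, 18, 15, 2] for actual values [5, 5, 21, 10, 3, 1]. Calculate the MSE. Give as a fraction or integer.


MSE = (1/6) * ((5-5)^2=0 + (5-6)^2=1 + (21-10)^2=121 + (10-18)^2=64 + (3-15)^2=144 + (1-2)^2=1). Sum = 331. MSE = 331/6.

331/6


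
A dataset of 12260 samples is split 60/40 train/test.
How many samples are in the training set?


Test set = 12260 * 40% = 4904. Training set = 12260 - 4904 = 7356.

7356


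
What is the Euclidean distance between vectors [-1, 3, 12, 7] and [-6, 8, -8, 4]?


d = sqrt(sum of squared differences). (-1--6)^2=25, (3-8)^2=25, (12--8)^2=400, (7-4)^2=9. Sum = 459.

sqrt(459)


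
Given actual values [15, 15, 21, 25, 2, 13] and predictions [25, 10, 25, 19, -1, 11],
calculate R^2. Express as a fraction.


Mean(y) = 91/6. SS_res = 190. SS_tot = 1853/6. R^2 = 1 - 190/(1853/6) = 713/1853.

713/1853


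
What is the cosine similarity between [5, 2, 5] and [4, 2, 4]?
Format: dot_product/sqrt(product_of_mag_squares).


dot = 44. |a|^2 = 54, |b|^2 = 36. cos = 44/sqrt(1944).

44/sqrt(1944)


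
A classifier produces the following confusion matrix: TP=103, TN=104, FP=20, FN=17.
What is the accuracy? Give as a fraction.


Accuracy = (TP + TN) / (TP + TN + FP + FN) = (103 + 104) / 244 = 207/244.

207/244


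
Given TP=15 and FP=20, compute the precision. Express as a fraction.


Precision = TP / (TP + FP) = 15 / 35 = 3/7.

3/7


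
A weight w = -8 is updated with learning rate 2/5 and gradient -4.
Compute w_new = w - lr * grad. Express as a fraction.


w_new = -8 - 2/5 * -4 = -8 - -8/5 = -32/5.

-32/5


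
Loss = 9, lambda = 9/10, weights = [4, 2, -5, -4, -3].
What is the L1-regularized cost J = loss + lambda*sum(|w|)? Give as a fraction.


L1 norm = sum(|w|) = 18. J = 9 + 9/10 * 18 = 126/5.

126/5


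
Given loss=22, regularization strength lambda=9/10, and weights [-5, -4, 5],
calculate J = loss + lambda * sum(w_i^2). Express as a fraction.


L2 sq norm = sum(w^2) = 66. J = 22 + 9/10 * 66 = 407/5.

407/5


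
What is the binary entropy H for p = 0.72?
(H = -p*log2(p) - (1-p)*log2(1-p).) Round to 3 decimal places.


H = -0.72*log2(0.72) - 0.28*log2(0.28) = 0.855.

0.855


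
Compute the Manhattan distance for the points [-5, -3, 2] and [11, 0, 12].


d = sum of absolute differences: |-5-11|=16 + |-3-0|=3 + |2-12|=10 = 29.

29


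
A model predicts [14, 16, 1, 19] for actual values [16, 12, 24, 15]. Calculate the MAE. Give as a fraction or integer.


MAE = (1/4) * (|16-14|=2 + |12-16|=4 + |24-1|=23 + |15-19|=4). Sum = 33. MAE = 33/4.

33/4


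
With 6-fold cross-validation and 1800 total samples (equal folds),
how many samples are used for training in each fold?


Each validation fold has 1800/6 = 300 samples. Training set = 1800 - 300 = 1500.

1500


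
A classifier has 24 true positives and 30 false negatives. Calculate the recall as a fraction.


Recall = TP / (TP + FN) = 24 / 54 = 4/9.

4/9


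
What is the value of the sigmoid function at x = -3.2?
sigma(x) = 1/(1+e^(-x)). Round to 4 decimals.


sigma(-3.2) = 1/(1+e^(3.2)) = 1/(1+24.532530) = 1/25.532530 = 0.0392.

0.0392


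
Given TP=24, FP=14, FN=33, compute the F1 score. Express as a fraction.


Precision = 24/38 = 12/19. Recall = 24/57 = 8/19. F1 = 2*P*R/(P+R) = 48/95.

48/95


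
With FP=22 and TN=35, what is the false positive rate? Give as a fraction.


FPR = FP / (FP + TN) = 22 / 57 = 22/57.

22/57


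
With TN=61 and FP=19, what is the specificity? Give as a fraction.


Specificity = TN / (TN + FP) = 61 / 80 = 61/80.

61/80


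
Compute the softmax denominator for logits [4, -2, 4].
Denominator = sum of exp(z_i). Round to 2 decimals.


Denom = e^4=54.5982 + e^-2=0.1353 + e^4=54.5982. Sum = 109.3317, which rounds to 109.33.

109.33


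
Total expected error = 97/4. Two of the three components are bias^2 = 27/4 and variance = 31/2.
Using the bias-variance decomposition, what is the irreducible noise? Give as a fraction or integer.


Total error = bias^2 + variance + irreducible noise. So irreducible noise = 97/4 - 27/4 - 31/2 = 2.

2


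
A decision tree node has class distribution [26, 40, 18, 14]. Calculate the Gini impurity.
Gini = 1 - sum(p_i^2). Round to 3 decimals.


Total = 98. Proportions: 26/98, 40/98, 18/98, 14/98. sum(p_i^2) = 0.2911. Gini = 1 - 0.2911 = 0.7089, which rounds to 0.709.

0.709


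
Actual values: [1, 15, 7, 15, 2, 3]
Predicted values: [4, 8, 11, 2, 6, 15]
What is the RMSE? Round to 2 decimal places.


MSE = 67.1667. RMSE = sqrt(67.1667) = 8.20.

8.20


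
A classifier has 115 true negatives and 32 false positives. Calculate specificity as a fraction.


Specificity = TN / (TN + FP) = 115 / 147 = 115/147.

115/147


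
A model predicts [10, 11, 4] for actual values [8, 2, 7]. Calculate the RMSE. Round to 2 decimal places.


MSE = 31.3333. RMSE = sqrt(31.3333) = 5.60.

5.60


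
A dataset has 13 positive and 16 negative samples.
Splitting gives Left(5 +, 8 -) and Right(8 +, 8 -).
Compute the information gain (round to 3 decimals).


H(parent) = 0.9923. H(left) = 0.9612, H(right) = 1.0000. Weighted = (13/29)*0.9612 + (16/29)*1.0000 = 0.9826. IG = 0.9923 - 0.9826 = 0.0097, which rounds to 0.010.

0.010


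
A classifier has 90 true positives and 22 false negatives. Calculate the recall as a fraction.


Recall = TP / (TP + FN) = 90 / 112 = 45/56.

45/56


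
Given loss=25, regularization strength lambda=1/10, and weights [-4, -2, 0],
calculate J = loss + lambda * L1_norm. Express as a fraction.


L1 norm = sum(|w|) = 6. J = 25 + 1/10 * 6 = 128/5.

128/5


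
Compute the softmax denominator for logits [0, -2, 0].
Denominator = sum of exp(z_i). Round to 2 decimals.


Denom = e^0=1.0000 + e^-2=0.1353 + e^0=1.0000. Sum = 2.1353, which rounds to 2.14.

2.14


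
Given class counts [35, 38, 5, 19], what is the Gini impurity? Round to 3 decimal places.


Total = 97. Proportions: 35/97, 38/97, 5/97, 19/97. sum(p_i^2) = 0.3247. Gini = 1 - 0.3247 = 0.6753, which rounds to 0.675.

0.675


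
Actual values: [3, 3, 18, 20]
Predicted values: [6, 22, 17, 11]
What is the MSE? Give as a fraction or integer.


MSE = (1/4) * ((3-6)^2=9 + (3-22)^2=361 + (18-17)^2=1 + (20-11)^2=81). Sum = 452. MSE = 113.

113


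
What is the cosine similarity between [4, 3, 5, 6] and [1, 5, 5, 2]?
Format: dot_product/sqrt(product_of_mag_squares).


dot = 56. |a|^2 = 86, |b|^2 = 55. cos = 56/sqrt(4730).

56/sqrt(4730)


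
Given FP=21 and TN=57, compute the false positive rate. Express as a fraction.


FPR = FP / (FP + TN) = 21 / 78 = 7/26.

7/26


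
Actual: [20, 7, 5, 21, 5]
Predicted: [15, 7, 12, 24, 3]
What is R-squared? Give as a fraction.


Mean(y) = 58/5. SS_res = 87. SS_tot = 1336/5. R^2 = 1 - 87/(1336/5) = 901/1336.

901/1336


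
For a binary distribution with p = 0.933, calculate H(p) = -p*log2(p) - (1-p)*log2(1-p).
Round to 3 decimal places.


H = -0.933*log2(0.933) - 0.067*log2(0.067) = 0.355.

0.355


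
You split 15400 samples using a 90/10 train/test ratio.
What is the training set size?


Test set = 15400 * 10% = 1540. Training set = 15400 - 1540 = 13860.

13860


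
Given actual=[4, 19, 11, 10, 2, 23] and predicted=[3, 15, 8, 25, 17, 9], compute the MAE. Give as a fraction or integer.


MAE = (1/6) * (|4-3|=1 + |19-15|=4 + |11-8|=3 + |10-25|=15 + |2-17|=15 + |23-9|=14). Sum = 52. MAE = 26/3.

26/3


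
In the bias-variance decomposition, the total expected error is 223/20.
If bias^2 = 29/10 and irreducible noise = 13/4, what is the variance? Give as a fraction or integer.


Total error = bias^2 + variance + irreducible noise. So variance = 223/20 - 29/10 - 13/4 = 5.

5


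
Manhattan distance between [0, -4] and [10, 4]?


d = sum of absolute differences: |0-10|=10 + |-4-4|=8 = 18.

18


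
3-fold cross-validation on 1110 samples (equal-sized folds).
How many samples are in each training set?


Each validation fold has 1110/3 = 370 samples. Training set = 1110 - 370 = 740.

740


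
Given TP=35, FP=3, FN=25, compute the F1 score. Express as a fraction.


Precision = 35/38 = 35/38. Recall = 35/60 = 7/12. F1 = 2*P*R/(P+R) = 5/7.

5/7


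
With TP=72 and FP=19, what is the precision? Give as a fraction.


Precision = TP / (TP + FP) = 72 / 91 = 72/91.

72/91


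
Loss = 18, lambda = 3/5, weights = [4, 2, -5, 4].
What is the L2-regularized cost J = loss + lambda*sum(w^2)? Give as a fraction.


L2 sq norm = sum(w^2) = 61. J = 18 + 3/5 * 61 = 273/5.

273/5


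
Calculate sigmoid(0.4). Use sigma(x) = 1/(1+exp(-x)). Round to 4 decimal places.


sigma(0.4) = 1/(1+e^(-0.4)) = 1/(1+0.670320) = 1/1.670320 = 0.5987.

0.5987


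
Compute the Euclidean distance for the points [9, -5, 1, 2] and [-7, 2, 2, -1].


d = sqrt(sum of squared differences). (9--7)^2=256, (-5-2)^2=49, (1-2)^2=1, (2--1)^2=9. Sum = 315.

sqrt(315)


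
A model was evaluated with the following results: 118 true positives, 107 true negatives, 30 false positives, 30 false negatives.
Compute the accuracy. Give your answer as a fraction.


Accuracy = (TP + TN) / (TP + TN + FP + FN) = (118 + 107) / 285 = 15/19.

15/19


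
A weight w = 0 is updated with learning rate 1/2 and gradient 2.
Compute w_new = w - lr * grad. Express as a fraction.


w_new = 0 - 1/2 * 2 = 0 - 1 = -1.

-1


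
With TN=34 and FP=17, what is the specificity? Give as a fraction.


Specificity = TN / (TN + FP) = 34 / 51 = 2/3.

2/3


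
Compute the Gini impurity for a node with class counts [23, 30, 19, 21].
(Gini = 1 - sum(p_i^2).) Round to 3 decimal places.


Total = 93. Proportions: 23/93, 30/93, 19/93, 21/93. sum(p_i^2) = 0.2579. Gini = 1 - 0.2579 = 0.7421, which rounds to 0.742.

0.742


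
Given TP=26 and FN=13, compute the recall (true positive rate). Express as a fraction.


Recall = TP / (TP + FN) = 26 / 39 = 2/3.

2/3


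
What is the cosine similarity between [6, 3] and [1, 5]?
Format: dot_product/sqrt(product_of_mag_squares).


dot = 21. |a|^2 = 45, |b|^2 = 26. cos = 21/sqrt(1170).

21/sqrt(1170)


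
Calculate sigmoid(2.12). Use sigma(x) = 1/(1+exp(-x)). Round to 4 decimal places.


sigma(2.12) = 1/(1+e^(-2.12)) = 1/(1+0.120032) = 1/1.120032 = 0.8928.

0.8928


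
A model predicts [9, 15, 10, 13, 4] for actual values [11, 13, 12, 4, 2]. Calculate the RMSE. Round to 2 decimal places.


MSE = 19.4000. RMSE = sqrt(19.4000) = 4.40.

4.40


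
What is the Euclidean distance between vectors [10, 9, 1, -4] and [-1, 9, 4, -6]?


d = sqrt(sum of squared differences). (10--1)^2=121, (9-9)^2=0, (1-4)^2=9, (-4--6)^2=4. Sum = 134.

sqrt(134)


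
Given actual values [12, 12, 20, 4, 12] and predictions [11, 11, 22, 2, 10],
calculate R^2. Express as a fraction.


Mean(y) = 12. SS_res = 14. SS_tot = 128. R^2 = 1 - 14/(128) = 57/64.

57/64


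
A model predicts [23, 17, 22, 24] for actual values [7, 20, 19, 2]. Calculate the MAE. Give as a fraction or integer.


MAE = (1/4) * (|7-23|=16 + |20-17|=3 + |19-22|=3 + |2-24|=22). Sum = 44. MAE = 11.

11


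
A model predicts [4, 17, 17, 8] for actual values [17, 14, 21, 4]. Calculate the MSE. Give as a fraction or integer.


MSE = (1/4) * ((17-4)^2=169 + (14-17)^2=9 + (21-17)^2=16 + (4-8)^2=16). Sum = 210. MSE = 105/2.

105/2


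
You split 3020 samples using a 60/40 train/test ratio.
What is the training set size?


Test set = 3020 * 40% = 1208. Training set = 3020 - 1208 = 1812.

1812


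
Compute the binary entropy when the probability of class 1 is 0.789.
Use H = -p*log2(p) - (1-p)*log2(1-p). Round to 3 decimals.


H = -0.789*log2(0.789) - 0.211*log2(0.211) = 0.743.

0.743


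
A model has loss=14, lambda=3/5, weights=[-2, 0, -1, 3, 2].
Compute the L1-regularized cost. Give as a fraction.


L1 norm = sum(|w|) = 8. J = 14 + 3/5 * 8 = 94/5.

94/5


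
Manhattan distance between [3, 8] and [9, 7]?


d = sum of absolute differences: |3-9|=6 + |8-7|=1 = 7.

7


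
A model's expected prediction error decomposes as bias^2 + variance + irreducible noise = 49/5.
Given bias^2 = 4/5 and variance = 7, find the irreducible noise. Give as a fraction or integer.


Total error = bias^2 + variance + irreducible noise. So irreducible noise = 49/5 - 4/5 - 7 = 2.

2


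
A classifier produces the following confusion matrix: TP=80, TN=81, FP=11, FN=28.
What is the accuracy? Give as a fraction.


Accuracy = (TP + TN) / (TP + TN + FP + FN) = (80 + 81) / 200 = 161/200.

161/200


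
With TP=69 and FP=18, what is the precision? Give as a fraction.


Precision = TP / (TP + FP) = 69 / 87 = 23/29.

23/29


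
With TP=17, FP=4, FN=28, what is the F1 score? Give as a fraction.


Precision = 17/21 = 17/21. Recall = 17/45 = 17/45. F1 = 2*P*R/(P+R) = 17/33.

17/33


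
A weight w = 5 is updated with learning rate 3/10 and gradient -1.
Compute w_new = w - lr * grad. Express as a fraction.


w_new = 5 - 3/10 * -1 = 5 - -3/10 = 53/10.

53/10


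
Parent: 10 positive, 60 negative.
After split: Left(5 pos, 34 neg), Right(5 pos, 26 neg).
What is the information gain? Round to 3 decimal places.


H(parent) = 0.5917. H(left) = 0.5525, H(right) = 0.6374. Weighted = (39/70)*0.5525 + (31/70)*0.6374 = 0.5901. IG = 0.5917 - 0.5901 = 0.0016, which rounds to 0.002.

0.002


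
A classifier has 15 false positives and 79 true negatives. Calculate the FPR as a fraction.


FPR = FP / (FP + TN) = 15 / 94 = 15/94.

15/94


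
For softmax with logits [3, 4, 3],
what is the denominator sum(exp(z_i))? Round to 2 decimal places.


Denom = e^3=20.0855 + e^4=54.5982 + e^3=20.0855. Sum = 94.7692, which rounds to 94.77.

94.77


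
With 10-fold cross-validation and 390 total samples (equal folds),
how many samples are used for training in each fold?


Each validation fold has 390/10 = 39 samples. Training set = 390 - 39 = 351.

351


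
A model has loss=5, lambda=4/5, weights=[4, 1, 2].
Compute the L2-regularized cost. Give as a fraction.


L2 sq norm = sum(w^2) = 21. J = 5 + 4/5 * 21 = 109/5.

109/5


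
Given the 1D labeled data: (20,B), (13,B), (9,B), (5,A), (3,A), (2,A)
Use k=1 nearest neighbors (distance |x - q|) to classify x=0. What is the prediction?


Distances: |20-0|=20, |13-0|=13, |9-0|=9, |5-0|=5, |3-0|=3, |2-0|=2. 1 nearest: (2,A). Counts: {'A': 1}. Majority class: A.

A


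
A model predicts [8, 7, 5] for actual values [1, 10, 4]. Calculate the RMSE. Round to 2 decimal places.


MSE = 19.6667. RMSE = sqrt(19.6667) = 4.43.

4.43


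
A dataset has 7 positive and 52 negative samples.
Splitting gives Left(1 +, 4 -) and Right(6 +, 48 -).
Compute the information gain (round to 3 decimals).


H(parent) = 0.5255. H(left) = 0.7219, H(right) = 0.5033. Weighted = (5/59)*0.7219 + (54/59)*0.5033 = 0.5218. IG = 0.5255 - 0.5218 = 0.0037, which rounds to 0.004.

0.004


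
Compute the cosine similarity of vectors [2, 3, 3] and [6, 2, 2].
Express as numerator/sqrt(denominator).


dot = 24. |a|^2 = 22, |b|^2 = 44. cos = 24/sqrt(968).

24/sqrt(968)


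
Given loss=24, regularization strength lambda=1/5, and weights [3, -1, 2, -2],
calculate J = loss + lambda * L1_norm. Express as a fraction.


L1 norm = sum(|w|) = 8. J = 24 + 1/5 * 8 = 128/5.

128/5


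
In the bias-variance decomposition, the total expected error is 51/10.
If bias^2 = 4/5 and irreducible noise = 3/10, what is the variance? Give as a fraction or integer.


Total error = bias^2 + variance + irreducible noise. So variance = 51/10 - 4/5 - 3/10 = 4.

4


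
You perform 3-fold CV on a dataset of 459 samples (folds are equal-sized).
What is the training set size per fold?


Each validation fold has 459/3 = 153 samples. Training set = 459 - 153 = 306.

306


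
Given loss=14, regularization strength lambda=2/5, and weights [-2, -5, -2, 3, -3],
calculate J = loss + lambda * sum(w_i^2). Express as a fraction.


L2 sq norm = sum(w^2) = 51. J = 14 + 2/5 * 51 = 172/5.

172/5


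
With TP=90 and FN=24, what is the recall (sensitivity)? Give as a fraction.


Recall = TP / (TP + FN) = 90 / 114 = 15/19.

15/19


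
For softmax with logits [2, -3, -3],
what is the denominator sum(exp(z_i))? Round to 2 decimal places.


Denom = e^2=7.3891 + e^-3=0.0498 + e^-3=0.0498. Sum = 7.4887, which rounds to 7.49.

7.49


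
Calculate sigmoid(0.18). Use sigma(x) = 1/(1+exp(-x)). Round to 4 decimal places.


sigma(0.18) = 1/(1+e^(-0.18)) = 1/(1+0.835270) = 1/1.835270 = 0.5449.

0.5449


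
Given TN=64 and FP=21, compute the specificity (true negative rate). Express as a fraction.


Specificity = TN / (TN + FP) = 64 / 85 = 64/85.

64/85


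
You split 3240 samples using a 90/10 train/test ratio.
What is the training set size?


Test set = 3240 * 10% = 324. Training set = 3240 - 324 = 2916.

2916


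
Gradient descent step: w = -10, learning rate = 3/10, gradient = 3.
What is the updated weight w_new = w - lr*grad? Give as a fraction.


w_new = -10 - 3/10 * 3 = -10 - 9/10 = -109/10.

-109/10


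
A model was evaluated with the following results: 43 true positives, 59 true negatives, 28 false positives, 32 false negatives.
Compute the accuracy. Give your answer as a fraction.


Accuracy = (TP + TN) / (TP + TN + FP + FN) = (43 + 59) / 162 = 17/27.

17/27


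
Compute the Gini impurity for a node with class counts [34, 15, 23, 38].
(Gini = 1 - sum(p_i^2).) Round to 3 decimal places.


Total = 110. Proportions: 34/110, 15/110, 23/110, 38/110. sum(p_i^2) = 0.2772. Gini = 1 - 0.2772 = 0.7228, which rounds to 0.723.

0.723


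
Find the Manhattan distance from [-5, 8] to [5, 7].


d = sum of absolute differences: |-5-5|=10 + |8-7|=1 = 11.

11


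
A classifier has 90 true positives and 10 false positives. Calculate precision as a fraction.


Precision = TP / (TP + FP) = 90 / 100 = 9/10.

9/10


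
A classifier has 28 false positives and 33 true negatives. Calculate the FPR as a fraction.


FPR = FP / (FP + TN) = 28 / 61 = 28/61.

28/61


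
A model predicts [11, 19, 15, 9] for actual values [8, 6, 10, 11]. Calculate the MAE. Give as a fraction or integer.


MAE = (1/4) * (|8-11|=3 + |6-19|=13 + |10-15|=5 + |11-9|=2). Sum = 23. MAE = 23/4.

23/4


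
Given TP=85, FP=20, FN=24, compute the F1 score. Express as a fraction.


Precision = 85/105 = 17/21. Recall = 85/109 = 85/109. F1 = 2*P*R/(P+R) = 85/107.

85/107


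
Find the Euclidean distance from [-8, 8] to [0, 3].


d = sqrt(sum of squared differences). (-8-0)^2=64, (8-3)^2=25. Sum = 89.

sqrt(89)


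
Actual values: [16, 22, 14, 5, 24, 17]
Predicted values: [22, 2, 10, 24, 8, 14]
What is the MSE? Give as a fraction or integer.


MSE = (1/6) * ((16-22)^2=36 + (22-2)^2=400 + (14-10)^2=16 + (5-24)^2=361 + (24-8)^2=256 + (17-14)^2=9). Sum = 1078. MSE = 539/3.

539/3


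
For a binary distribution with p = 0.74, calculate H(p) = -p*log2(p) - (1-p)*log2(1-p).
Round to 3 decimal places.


H = -0.74*log2(0.74) - 0.26*log2(0.26) = 0.827.

0.827


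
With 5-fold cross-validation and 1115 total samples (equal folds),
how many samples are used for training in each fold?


Each validation fold has 1115/5 = 223 samples. Training set = 1115 - 223 = 892.

892


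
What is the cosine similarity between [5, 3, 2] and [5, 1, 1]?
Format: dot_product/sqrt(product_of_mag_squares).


dot = 30. |a|^2 = 38, |b|^2 = 27. cos = 30/sqrt(1026).

30/sqrt(1026)


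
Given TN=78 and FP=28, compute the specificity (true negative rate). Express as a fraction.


Specificity = TN / (TN + FP) = 78 / 106 = 39/53.

39/53


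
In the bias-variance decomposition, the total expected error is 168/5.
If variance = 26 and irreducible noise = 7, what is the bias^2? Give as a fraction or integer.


Total error = bias^2 + variance + irreducible noise. So bias^2 = 168/5 - 26 - 7 = 3/5.

3/5


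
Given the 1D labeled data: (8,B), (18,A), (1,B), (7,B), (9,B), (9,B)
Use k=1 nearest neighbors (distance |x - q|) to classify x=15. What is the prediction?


Distances: |8-15|=7, |18-15|=3, |1-15|=14, |7-15|=8, |9-15|=6, |9-15|=6. 1 nearest: (18,A). Counts: {'A': 1}. Majority class: A.

A


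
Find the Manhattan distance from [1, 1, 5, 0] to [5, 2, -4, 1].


d = sum of absolute differences: |1-5|=4 + |1-2|=1 + |5--4|=9 + |0-1|=1 = 15.

15


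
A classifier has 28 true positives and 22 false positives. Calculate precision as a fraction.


Precision = TP / (TP + FP) = 28 / 50 = 14/25.

14/25


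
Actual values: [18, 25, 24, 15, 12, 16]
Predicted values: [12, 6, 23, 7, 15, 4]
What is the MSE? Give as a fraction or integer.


MSE = (1/6) * ((18-12)^2=36 + (25-6)^2=361 + (24-23)^2=1 + (15-7)^2=64 + (12-15)^2=9 + (16-4)^2=144). Sum = 615. MSE = 205/2.

205/2


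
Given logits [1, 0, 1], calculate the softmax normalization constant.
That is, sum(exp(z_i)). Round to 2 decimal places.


Denom = e^1=2.7183 + e^0=1.0000 + e^1=2.7183. Sum = 6.4366, which rounds to 6.44.

6.44


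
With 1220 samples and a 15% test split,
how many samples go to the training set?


Test set = 1220 * 15% = 183. Training set = 1220 - 183 = 1037.

1037


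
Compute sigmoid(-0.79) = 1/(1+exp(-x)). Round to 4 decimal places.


sigma(-0.79) = 1/(1+e^(0.79)) = 1/(1+2.203396) = 1/3.203396 = 0.3122.

0.3122


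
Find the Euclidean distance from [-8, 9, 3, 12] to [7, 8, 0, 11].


d = sqrt(sum of squared differences). (-8-7)^2=225, (9-8)^2=1, (3-0)^2=9, (12-11)^2=1. Sum = 236.

sqrt(236)


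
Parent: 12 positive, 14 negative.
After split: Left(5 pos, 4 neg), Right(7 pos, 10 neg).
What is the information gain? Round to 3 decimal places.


H(parent) = 0.9957. H(left) = 0.9911, H(right) = 0.9774. Weighted = (9/26)*0.9911 + (17/26)*0.9774 = 0.9821. IG = 0.9957 - 0.9821 = 0.0136, which rounds to 0.014.

0.014


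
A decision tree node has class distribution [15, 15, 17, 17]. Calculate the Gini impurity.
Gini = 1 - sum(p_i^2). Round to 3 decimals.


Total = 64. Proportions: 15/64, 15/64, 17/64, 17/64. sum(p_i^2) = 0.2510. Gini = 1 - 0.2510 = 0.7490, which rounds to 0.749.

0.749


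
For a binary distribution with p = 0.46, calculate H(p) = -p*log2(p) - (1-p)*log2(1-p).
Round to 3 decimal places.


H = -0.46*log2(0.46) - 0.54*log2(0.54) = 0.995.

0.995


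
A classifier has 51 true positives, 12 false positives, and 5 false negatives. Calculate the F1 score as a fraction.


Precision = 51/63 = 17/21. Recall = 51/56 = 51/56. F1 = 2*P*R/(P+R) = 6/7.

6/7


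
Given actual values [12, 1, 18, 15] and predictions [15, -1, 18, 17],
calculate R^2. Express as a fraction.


Mean(y) = 23/2. SS_res = 17. SS_tot = 165. R^2 = 1 - 17/(165) = 148/165.

148/165


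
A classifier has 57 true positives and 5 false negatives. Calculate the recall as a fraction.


Recall = TP / (TP + FN) = 57 / 62 = 57/62.

57/62


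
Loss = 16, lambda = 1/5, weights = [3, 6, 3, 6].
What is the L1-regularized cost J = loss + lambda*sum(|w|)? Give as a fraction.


L1 norm = sum(|w|) = 18. J = 16 + 1/5 * 18 = 98/5.

98/5


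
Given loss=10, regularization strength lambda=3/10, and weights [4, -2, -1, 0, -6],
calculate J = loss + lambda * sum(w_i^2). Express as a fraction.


L2 sq norm = sum(w^2) = 57. J = 10 + 3/10 * 57 = 271/10.

271/10


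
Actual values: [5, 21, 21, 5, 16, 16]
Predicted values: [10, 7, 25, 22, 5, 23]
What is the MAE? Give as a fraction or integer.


MAE = (1/6) * (|5-10|=5 + |21-7|=14 + |21-25|=4 + |5-22|=17 + |16-5|=11 + |16-23|=7). Sum = 58. MAE = 29/3.

29/3


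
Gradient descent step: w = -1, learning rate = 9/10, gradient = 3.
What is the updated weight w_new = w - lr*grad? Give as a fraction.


w_new = -1 - 9/10 * 3 = -1 - 27/10 = -37/10.

-37/10


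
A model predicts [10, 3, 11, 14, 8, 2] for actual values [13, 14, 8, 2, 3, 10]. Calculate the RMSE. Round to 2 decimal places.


MSE = 62.0000. RMSE = sqrt(62.0000) = 7.87.

7.87


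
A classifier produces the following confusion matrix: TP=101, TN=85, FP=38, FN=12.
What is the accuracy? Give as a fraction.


Accuracy = (TP + TN) / (TP + TN + FP + FN) = (101 + 85) / 236 = 93/118.

93/118


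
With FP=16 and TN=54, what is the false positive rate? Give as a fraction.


FPR = FP / (FP + TN) = 16 / 70 = 8/35.

8/35


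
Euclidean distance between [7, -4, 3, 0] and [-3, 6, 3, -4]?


d = sqrt(sum of squared differences). (7--3)^2=100, (-4-6)^2=100, (3-3)^2=0, (0--4)^2=16. Sum = 216.

sqrt(216)


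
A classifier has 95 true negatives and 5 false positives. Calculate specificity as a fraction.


Specificity = TN / (TN + FP) = 95 / 100 = 19/20.

19/20


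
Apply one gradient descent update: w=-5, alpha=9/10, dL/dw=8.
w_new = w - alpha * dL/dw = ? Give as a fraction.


w_new = -5 - 9/10 * 8 = -5 - 36/5 = -61/5.

-61/5


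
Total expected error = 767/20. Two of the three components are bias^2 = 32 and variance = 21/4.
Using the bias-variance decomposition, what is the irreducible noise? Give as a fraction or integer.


Total error = bias^2 + variance + irreducible noise. So irreducible noise = 767/20 - 32 - 21/4 = 11/10.

11/10


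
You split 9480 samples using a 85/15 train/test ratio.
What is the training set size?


Test set = 9480 * 15% = 1422. Training set = 9480 - 1422 = 8058.

8058


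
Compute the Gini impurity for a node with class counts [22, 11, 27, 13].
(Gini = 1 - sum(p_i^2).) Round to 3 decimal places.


Total = 73. Proportions: 22/73, 11/73, 27/73, 13/73. sum(p_i^2) = 0.2820. Gini = 1 - 0.2820 = 0.7180, which rounds to 0.718.

0.718


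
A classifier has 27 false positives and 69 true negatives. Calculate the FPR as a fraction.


FPR = FP / (FP + TN) = 27 / 96 = 9/32.

9/32


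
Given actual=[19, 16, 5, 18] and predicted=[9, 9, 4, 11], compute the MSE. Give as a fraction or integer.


MSE = (1/4) * ((19-9)^2=100 + (16-9)^2=49 + (5-4)^2=1 + (18-11)^2=49). Sum = 199. MSE = 199/4.

199/4


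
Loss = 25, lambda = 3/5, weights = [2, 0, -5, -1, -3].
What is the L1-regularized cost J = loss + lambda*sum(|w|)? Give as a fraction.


L1 norm = sum(|w|) = 11. J = 25 + 3/5 * 11 = 158/5.

158/5


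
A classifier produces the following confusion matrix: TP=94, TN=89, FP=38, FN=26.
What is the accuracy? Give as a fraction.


Accuracy = (TP + TN) / (TP + TN + FP + FN) = (94 + 89) / 247 = 183/247.

183/247


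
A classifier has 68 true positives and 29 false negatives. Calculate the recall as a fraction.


Recall = TP / (TP + FN) = 68 / 97 = 68/97.

68/97


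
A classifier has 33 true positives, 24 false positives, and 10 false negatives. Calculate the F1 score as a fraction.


Precision = 33/57 = 11/19. Recall = 33/43 = 33/43. F1 = 2*P*R/(P+R) = 33/50.

33/50


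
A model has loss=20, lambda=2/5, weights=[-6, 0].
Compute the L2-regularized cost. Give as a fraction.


L2 sq norm = sum(w^2) = 36. J = 20 + 2/5 * 36 = 172/5.

172/5


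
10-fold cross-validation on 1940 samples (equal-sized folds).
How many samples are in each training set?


Each validation fold has 1940/10 = 194 samples. Training set = 1940 - 194 = 1746.

1746


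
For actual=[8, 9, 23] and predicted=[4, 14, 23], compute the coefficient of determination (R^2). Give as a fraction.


Mean(y) = 40/3. SS_res = 41. SS_tot = 422/3. R^2 = 1 - 41/(422/3) = 299/422.

299/422


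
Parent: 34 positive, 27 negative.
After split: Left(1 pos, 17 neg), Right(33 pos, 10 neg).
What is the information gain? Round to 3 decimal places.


H(parent) = 0.9905. H(left) = 0.3095, H(right) = 0.7824. Weighted = (18/61)*0.3095 + (43/61)*0.7824 = 0.6429. IG = 0.9905 - 0.6429 = 0.3476, which rounds to 0.348.

0.348


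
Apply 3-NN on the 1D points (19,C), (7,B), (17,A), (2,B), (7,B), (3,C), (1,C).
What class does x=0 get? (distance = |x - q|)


Distances: |19-0|=19, |7-0|=7, |17-0|=17, |2-0|=2, |7-0|=7, |3-0|=3, |1-0|=1. 3 nearest: (1,C), (2,B), (3,C). Counts: {'C': 2, 'B': 1}. Majority class: C.

C


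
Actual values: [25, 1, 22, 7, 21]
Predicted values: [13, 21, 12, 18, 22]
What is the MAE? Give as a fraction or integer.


MAE = (1/5) * (|25-13|=12 + |1-21|=20 + |22-12|=10 + |7-18|=11 + |21-22|=1). Sum = 54. MAE = 54/5.

54/5


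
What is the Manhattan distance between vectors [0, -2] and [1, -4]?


d = sum of absolute differences: |0-1|=1 + |-2--4|=2 = 3.

3


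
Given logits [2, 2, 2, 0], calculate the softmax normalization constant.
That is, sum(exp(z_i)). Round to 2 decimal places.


Denom = e^2=7.3891 + e^2=7.3891 + e^2=7.3891 + e^0=1.0000. Sum = 23.1673, which rounds to 23.17.

23.17


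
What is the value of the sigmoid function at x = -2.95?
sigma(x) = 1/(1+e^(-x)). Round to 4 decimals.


sigma(-2.95) = 1/(1+e^(2.95)) = 1/(1+19.105954) = 1/20.105954 = 0.0497.

0.0497


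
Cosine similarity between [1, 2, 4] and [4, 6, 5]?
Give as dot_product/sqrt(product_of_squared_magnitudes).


dot = 36. |a|^2 = 21, |b|^2 = 77. cos = 36/sqrt(1617).

36/sqrt(1617)


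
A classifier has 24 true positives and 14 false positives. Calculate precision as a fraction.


Precision = TP / (TP + FP) = 24 / 38 = 12/19.

12/19


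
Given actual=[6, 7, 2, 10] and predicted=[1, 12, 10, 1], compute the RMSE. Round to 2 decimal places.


MSE = 48.7500. RMSE = sqrt(48.7500) = 6.98.

6.98


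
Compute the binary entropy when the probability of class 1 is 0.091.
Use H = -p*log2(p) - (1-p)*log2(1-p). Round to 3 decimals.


H = -0.091*log2(0.091) - 0.909*log2(0.909) = 0.440.

0.440


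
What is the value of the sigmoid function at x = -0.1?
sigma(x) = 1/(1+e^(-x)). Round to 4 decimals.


sigma(-0.1) = 1/(1+e^(0.1)) = 1/(1+1.105171) = 1/2.105171 = 0.4750.

0.4750


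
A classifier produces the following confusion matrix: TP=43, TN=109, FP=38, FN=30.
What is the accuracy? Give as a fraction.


Accuracy = (TP + TN) / (TP + TN + FP + FN) = (43 + 109) / 220 = 38/55.

38/55


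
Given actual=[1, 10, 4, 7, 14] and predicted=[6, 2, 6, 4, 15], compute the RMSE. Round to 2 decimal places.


MSE = 20.6000. RMSE = sqrt(20.6000) = 4.54.

4.54


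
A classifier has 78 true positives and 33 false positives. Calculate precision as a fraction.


Precision = TP / (TP + FP) = 78 / 111 = 26/37.

26/37


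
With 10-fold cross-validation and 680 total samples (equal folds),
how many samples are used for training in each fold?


Each validation fold has 680/10 = 68 samples. Training set = 680 - 68 = 612.

612


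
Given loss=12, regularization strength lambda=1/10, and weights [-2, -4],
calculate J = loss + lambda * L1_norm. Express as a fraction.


L1 norm = sum(|w|) = 6. J = 12 + 1/10 * 6 = 63/5.

63/5


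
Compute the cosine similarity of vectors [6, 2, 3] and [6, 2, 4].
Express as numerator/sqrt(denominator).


dot = 52. |a|^2 = 49, |b|^2 = 56. cos = 52/sqrt(2744).

52/sqrt(2744)


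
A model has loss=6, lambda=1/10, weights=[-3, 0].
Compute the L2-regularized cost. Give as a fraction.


L2 sq norm = sum(w^2) = 9. J = 6 + 1/10 * 9 = 69/10.

69/10


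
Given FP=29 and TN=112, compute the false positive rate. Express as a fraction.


FPR = FP / (FP + TN) = 29 / 141 = 29/141.

29/141


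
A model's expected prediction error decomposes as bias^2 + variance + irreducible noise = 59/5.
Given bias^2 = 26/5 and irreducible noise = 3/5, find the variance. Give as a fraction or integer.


Total error = bias^2 + variance + irreducible noise. So variance = 59/5 - 26/5 - 3/5 = 6.

6


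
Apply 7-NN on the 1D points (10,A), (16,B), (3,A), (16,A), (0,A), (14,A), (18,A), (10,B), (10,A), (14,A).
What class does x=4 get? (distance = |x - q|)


Distances: |10-4|=6, |16-4|=12, |3-4|=1, |16-4|=12, |0-4|=4, |14-4|=10, |18-4|=14, |10-4|=6, |10-4|=6, |14-4|=10. 7 nearest: (3,A), (0,A), (10,A), (10,A), (10,B), (14,A), (14,A). Counts: {'A': 6, 'B': 1}. Majority class: A.

A


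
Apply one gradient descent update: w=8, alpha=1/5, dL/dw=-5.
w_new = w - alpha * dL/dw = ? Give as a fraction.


w_new = 8 - 1/5 * -5 = 8 - -1 = 9.

9


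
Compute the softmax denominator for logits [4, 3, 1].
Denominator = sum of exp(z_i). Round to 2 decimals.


Denom = e^4=54.5982 + e^3=20.0855 + e^1=2.7183. Sum = 77.4020, which rounds to 77.40.

77.40


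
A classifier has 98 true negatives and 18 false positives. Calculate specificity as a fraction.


Specificity = TN / (TN + FP) = 98 / 116 = 49/58.

49/58


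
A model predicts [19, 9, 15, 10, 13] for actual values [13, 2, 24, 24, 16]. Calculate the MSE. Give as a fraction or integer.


MSE = (1/5) * ((13-19)^2=36 + (2-9)^2=49 + (24-15)^2=81 + (24-10)^2=196 + (16-13)^2=9). Sum = 371. MSE = 371/5.

371/5


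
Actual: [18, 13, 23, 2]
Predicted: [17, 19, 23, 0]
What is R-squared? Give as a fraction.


Mean(y) = 14. SS_res = 41. SS_tot = 242. R^2 = 1 - 41/(242) = 201/242.

201/242


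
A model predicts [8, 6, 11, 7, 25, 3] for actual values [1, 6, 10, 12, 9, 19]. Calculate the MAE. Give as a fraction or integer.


MAE = (1/6) * (|1-8|=7 + |6-6|=0 + |10-11|=1 + |12-7|=5 + |9-25|=16 + |19-3|=16). Sum = 45. MAE = 15/2.

15/2


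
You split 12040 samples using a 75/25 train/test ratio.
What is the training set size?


Test set = 12040 * 25% = 3010. Training set = 12040 - 3010 = 9030.

9030


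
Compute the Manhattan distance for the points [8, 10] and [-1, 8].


d = sum of absolute differences: |8--1|=9 + |10-8|=2 = 11.

11


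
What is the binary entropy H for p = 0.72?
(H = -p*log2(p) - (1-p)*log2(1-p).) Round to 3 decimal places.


H = -0.72*log2(0.72) - 0.28*log2(0.28) = 0.855.

0.855


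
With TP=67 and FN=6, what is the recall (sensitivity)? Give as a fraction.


Recall = TP / (TP + FN) = 67 / 73 = 67/73.

67/73


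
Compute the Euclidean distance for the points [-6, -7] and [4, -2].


d = sqrt(sum of squared differences). (-6-4)^2=100, (-7--2)^2=25. Sum = 125.

sqrt(125)


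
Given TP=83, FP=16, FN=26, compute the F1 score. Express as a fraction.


Precision = 83/99 = 83/99. Recall = 83/109 = 83/109. F1 = 2*P*R/(P+R) = 83/104.

83/104


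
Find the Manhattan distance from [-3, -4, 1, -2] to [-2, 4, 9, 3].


d = sum of absolute differences: |-3--2|=1 + |-4-4|=8 + |1-9|=8 + |-2-3|=5 = 22.

22


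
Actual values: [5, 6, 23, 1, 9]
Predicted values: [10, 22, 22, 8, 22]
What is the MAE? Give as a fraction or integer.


MAE = (1/5) * (|5-10|=5 + |6-22|=16 + |23-22|=1 + |1-8|=7 + |9-22|=13). Sum = 42. MAE = 42/5.

42/5


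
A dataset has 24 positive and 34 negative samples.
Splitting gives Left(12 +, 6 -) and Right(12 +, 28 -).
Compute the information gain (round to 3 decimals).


H(parent) = 0.9784. H(left) = 0.9183, H(right) = 0.8813. Weighted = (18/58)*0.9183 + (40/58)*0.8813 = 0.8928. IG = 0.9784 - 0.8928 = 0.0856, which rounds to 0.086.

0.086


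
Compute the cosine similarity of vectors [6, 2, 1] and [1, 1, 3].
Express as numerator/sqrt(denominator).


dot = 11. |a|^2 = 41, |b|^2 = 11. cos = 11/sqrt(451).

11/sqrt(451)


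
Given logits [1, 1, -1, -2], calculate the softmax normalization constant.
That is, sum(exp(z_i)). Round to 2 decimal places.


Denom = e^1=2.7183 + e^1=2.7183 + e^-1=0.3679 + e^-2=0.1353. Sum = 5.9398, which rounds to 5.94.

5.94


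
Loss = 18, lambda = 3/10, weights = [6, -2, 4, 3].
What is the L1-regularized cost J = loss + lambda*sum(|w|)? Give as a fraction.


L1 norm = sum(|w|) = 15. J = 18 + 3/10 * 15 = 45/2.

45/2


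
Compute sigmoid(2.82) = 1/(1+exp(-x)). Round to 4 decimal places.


sigma(2.82) = 1/(1+e^(-2.82)) = 1/(1+0.059606) = 1/1.059606 = 0.9437.

0.9437


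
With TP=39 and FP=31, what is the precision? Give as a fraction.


Precision = TP / (TP + FP) = 39 / 70 = 39/70.

39/70


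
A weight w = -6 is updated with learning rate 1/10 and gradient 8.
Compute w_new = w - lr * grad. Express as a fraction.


w_new = -6 - 1/10 * 8 = -6 - 4/5 = -34/5.

-34/5


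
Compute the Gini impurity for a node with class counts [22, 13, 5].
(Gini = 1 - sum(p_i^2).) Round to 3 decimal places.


Total = 40. Proportions: 22/40, 13/40, 5/40. sum(p_i^2) = 0.4238. Gini = 1 - 0.4238 = 0.5762, which rounds to 0.576.

0.576


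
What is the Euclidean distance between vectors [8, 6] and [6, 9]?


d = sqrt(sum of squared differences). (8-6)^2=4, (6-9)^2=9. Sum = 13.

sqrt(13)


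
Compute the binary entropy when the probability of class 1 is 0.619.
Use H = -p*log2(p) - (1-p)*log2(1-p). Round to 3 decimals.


H = -0.619*log2(0.619) - 0.381*log2(0.381) = 0.959.

0.959


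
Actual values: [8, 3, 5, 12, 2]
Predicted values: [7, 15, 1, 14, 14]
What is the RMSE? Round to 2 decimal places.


MSE = 61.8000. RMSE = sqrt(61.8000) = 7.86.

7.86


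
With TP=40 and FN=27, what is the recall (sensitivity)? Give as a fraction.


Recall = TP / (TP + FN) = 40 / 67 = 40/67.

40/67


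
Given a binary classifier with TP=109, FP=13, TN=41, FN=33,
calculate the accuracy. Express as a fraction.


Accuracy = (TP + TN) / (TP + TN + FP + FN) = (109 + 41) / 196 = 75/98.

75/98


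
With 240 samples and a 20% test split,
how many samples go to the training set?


Test set = 240 * 20% = 48. Training set = 240 - 48 = 192.

192
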